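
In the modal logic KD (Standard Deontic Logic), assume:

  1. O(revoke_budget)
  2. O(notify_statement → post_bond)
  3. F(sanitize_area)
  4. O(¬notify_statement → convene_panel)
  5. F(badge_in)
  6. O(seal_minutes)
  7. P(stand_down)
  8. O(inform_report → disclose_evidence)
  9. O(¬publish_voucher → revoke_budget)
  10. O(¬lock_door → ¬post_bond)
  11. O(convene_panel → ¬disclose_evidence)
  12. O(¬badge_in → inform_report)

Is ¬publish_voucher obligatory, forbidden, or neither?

Neither

Premise 9 is O(¬publish_voucher → revoke_budget); even if O(revoke_budget) held, inferring O(¬publish_voucher) would be affirming the consequent — invalid.
No premise or chain of K-axiom applications forces O(¬publish_voucher), and none forces O(publish_voucher). So ¬publish_voucher is neither obligatory nor forbidden under these norms.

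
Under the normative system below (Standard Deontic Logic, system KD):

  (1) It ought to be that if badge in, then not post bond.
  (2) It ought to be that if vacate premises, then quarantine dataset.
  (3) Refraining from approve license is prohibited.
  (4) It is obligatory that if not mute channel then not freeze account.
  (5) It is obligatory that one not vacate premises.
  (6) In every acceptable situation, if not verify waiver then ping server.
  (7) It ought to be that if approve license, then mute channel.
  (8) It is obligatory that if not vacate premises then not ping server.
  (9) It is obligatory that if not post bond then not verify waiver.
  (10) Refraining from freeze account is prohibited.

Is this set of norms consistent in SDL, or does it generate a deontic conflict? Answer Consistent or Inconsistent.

Consistent

Premise 4 is O(¬mute_channel → ¬freeze_account), but O(¬mute_channel) is not derivable from the premises, so it does not yield O(¬freeze_account).
So O(¬freeze_account) is not derivable, and the apparent clash with O(freeze_account) does not arise.
A world satisfying every obligation exists (e.g. approve_license=true, badge_in=false, freeze_account=true, mute_channel=true, ping_server=false, post_bond=true, quarantine_dataset=false, vacate_premises=false, verify_waiver=true); no atom is both obligatory and forbidden, so the set is consistent.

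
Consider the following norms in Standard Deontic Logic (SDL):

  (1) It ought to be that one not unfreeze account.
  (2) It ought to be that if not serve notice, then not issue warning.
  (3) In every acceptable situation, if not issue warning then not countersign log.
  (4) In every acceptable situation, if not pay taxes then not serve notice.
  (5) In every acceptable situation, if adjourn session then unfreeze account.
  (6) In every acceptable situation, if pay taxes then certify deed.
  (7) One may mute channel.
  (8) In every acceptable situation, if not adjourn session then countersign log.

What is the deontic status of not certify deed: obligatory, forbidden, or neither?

Forbidden

From premise 1 we have O(¬unfreeze_account).
Premise 5, O(adjourn_session → unfreeze_account), contraposes to O(¬unfreeze_account → ¬adjourn_session); with O(¬unfreeze_account) we get O(¬adjourn_session).
Premise 8 is O(¬adjourn_session → countersign_log); since O(¬adjourn_session), deontic closure gives O(countersign_log).
Premise 3 is O(¬issue_warning → ¬countersign_log); contrapositively O(countersign_log → issue_warning). Since O(countersign_log) holds, K gives O(issue_warning).
The contrapositive of premise 2 (O(¬serve_notice → ¬issue_warning)) is O(issue_warning → serve_notice), and O(issue_warning) is already established, so O(serve_notice).
The contrapositive of premise 4 (O(¬pay_taxes → ¬serve_notice)) is O(serve_notice → pay_taxes), and O(serve_notice) is already established, so O(pay_taxes).
With premise 6, O(pay_taxes → certify_deed), the K-axiom yields O(certify_deed).
Premise 7 does not contribute to this derivation.
Thus O(certify_deed), which is F(¬certify_deed): ¬certify_deed is forbidden.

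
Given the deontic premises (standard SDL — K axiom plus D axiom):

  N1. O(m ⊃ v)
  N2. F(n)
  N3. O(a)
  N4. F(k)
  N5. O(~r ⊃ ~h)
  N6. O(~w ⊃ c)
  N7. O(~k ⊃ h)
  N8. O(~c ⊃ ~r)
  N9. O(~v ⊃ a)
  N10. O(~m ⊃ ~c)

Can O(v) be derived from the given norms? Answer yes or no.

Yes

F(k) at premise 4 means O(~k).
From O(~k) and premise 7, O(~k ⊃ h), we obtain O(h).
Premise 5 is O(~r ⊃ ~h); contrapositively O(h ⊃ r). Since O(h) holds, K gives O(r).
Premise 8, O(~c ⊃ ~r), contraposes to O(r ⊃ c); with O(r) we get O(c).
Premise 10 is O(~m ⊃ ~c); contrapositively O(c ⊃ m). Since O(c) holds, K gives O(m).
Applying K to premise 1 (O(m ⊃ v)) and O(m) yields O(v).
Premises 2, 3, 6, 9 do not contribute to this derivation.
So O(v) follows.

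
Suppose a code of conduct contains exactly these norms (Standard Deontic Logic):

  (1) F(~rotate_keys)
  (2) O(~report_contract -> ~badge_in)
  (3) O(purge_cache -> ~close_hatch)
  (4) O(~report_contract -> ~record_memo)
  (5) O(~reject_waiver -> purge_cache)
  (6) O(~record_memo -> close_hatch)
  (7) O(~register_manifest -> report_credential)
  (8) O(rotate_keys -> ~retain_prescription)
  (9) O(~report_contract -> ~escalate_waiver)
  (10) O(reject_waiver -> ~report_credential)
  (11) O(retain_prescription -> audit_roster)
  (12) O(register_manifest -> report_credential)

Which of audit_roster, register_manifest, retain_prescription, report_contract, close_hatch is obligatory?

Premises 7 and 12 are O(~register_manifest -> report_credential) and O(register_manifest -> report_credential); every ideal world satisfies ~register_manifest or register_manifest, so in either case report_credential holds — hence O(report_credential).
Premise 10, O(reject_waiver -> ~report_credential), contraposes to O(report_credential -> ~reject_waiver); with O(report_credential) we get O(~reject_waiver).
Applying K to premise 5 (O(~reject_waiver -> purge_cache)) and O(~reject_waiver) yields O(purge_cache).
From O(purge_cache) and premise 3, O(purge_cache -> ~close_hatch), we obtain O(~close_hatch).
Premise 6 is O(~record_memo -> close_hatch); contrapositively O(~close_hatch -> record_memo). Since O(~close_hatch) holds, K gives O(record_memo).
The contrapositive of premise 4 (O(~report_contract -> ~record_memo)) is O(record_memo -> report_contract), and O(record_memo) is already established, so O(report_contract).
So O(report_contract) holds — report_contract is obligatory. None of the other listed options is made obligatory by any chain of premises.

report_contract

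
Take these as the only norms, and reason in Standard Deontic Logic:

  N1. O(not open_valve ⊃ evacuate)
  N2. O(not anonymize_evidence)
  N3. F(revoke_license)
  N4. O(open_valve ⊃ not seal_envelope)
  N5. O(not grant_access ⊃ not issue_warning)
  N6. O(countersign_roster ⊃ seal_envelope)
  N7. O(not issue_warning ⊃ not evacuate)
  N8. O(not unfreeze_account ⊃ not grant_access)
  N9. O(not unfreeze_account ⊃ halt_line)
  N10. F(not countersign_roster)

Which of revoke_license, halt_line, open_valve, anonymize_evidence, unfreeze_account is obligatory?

Premise 10, F(not countersign_roster), is equivalent to O(countersign_roster).
Premise 6 is O(countersign_roster ⊃ seal_envelope); since O(countersign_roster), deontic closure gives O(seal_envelope).
Premise 4 is O(open_valve ⊃ not seal_envelope); contrapositively O(seal_envelope ⊃ not open_valve). Since O(seal_envelope) holds, K gives O(not open_valve).
With premise 1, O(not open_valve ⊃ evacuate), the K-axiom yields O(evacuate).
Premise 7, O(not issue_warning ⊃ not evacuate), contraposes to O(evacuate ⊃ issue_warning); with O(evacuate) we get O(issue_warning).
Premise 5 is O(not grant_access ⊃ not issue_warning); contrapositively O(issue_warning ⊃ grant_access). Since O(issue_warning) holds, K gives O(grant_access).
Premise 8 is O(not unfreeze_account ⊃ not grant_access); contrapositively O(grant_access ⊃ unfreeze_account). Since O(grant_access) holds, K gives O(unfreeze_account).
So O(unfreeze_account) holds — unfreeze_account is obligatory. None of the other listed options is made obligatory by any chain of premises.

unfreeze_account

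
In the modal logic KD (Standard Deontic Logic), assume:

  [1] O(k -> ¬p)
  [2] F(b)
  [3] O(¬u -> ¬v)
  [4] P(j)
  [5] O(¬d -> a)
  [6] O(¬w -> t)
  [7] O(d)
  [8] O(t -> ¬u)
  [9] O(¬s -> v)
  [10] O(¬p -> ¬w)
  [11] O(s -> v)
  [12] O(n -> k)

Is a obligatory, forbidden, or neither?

Premise 5 is O(¬d -> a), but O(¬d) is not derivable from the premises, so it does not yield O(a).
No premise or chain of K-axiom applications forces O(a), and none forces O(¬a). So a is neither obligatory nor forbidden under these norms.

Neither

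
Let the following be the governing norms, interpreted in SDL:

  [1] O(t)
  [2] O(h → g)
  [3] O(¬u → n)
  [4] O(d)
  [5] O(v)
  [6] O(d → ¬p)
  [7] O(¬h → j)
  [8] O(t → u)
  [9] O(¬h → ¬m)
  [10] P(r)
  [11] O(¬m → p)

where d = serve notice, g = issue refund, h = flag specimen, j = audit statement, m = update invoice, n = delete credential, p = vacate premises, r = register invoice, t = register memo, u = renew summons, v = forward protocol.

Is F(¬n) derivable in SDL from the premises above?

No

Premise 3 is O(¬u → n), but O(¬u) is not derivable from the premises, so it does not yield O(n).
No other premise forces O(n). An ideal world satisfying every premise can still have ¬n true, so F(¬n) is not derivable.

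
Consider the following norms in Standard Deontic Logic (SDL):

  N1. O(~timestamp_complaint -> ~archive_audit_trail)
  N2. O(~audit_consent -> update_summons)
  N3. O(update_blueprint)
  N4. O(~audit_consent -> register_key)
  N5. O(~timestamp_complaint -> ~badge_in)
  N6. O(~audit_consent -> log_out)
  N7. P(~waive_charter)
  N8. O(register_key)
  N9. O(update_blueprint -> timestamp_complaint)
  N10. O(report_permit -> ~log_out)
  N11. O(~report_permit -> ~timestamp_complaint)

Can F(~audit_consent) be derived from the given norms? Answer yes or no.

Yes

Premise 3 states O(update_blueprint) outright.
With premise 9, O(update_blueprint -> timestamp_complaint), the K-axiom yields O(timestamp_complaint).
The contrapositive of premise 11 (O(~report_permit -> ~timestamp_complaint)) is O(timestamp_complaint -> report_permit), and O(timestamp_complaint) is already established, so O(report_permit).
Applying K to premise 10 (O(report_permit -> ~log_out)) and O(report_permit) yields O(~log_out).
The contrapositive of premise 6 (O(~audit_consent -> log_out)) is O(~log_out -> audit_consent), and O(~log_out) is already established, so O(audit_consent).
Premises 1, 2, 4, 5, 7, 8 do not contribute to this derivation.
So O(audit_consent) holds, i.e. F(~audit_consent). The claim follows.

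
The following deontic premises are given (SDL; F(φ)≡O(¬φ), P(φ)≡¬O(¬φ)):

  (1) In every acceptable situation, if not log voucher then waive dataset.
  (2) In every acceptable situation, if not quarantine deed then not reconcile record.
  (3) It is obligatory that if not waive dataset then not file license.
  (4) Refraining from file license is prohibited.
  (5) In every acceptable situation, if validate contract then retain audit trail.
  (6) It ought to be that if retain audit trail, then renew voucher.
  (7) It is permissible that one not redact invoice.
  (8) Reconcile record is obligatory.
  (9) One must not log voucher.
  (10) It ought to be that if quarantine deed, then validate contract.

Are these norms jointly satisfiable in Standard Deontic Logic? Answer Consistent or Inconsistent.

Consistent

Premise 3 is O(¬waive_dataset → ¬file_license), but O(¬waive_dataset) is not derivable from the premises, so it does not yield O(¬file_license).
So O(¬file_license) is not derivable, and the apparent clash with O(file_license) does not arise.
A world satisfying every obligation exists (e.g. file_license=true, log_voucher=false, quarantine_deed=true, reconcile_record=true, redact_invoice=false, renew_voucher=true, retain_audit_trail=true, validate_contract=true, waive_dataset=true); no atom is both obligatory and forbidden, so the set is consistent.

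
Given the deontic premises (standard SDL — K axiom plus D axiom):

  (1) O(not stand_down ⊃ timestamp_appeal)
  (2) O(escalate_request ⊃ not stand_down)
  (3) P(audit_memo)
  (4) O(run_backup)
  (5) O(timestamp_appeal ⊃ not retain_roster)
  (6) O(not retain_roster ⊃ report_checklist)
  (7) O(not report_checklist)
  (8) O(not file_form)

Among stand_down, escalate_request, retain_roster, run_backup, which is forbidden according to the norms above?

Premise 7 gives O(not report_checklist).
Premise 6, O(not retain_roster ⊃ report_checklist), contraposes to O(not report_checklist ⊃ retain_roster); with O(not report_checklist) we get O(retain_roster).
The contrapositive of premise 5 (O(timestamp_appeal ⊃ not retain_roster)) is O(retain_roster ⊃ not timestamp_appeal), and O(retain_roster) is already established, so O(not timestamp_appeal).
The contrapositive of premise 1 (O(not stand_down ⊃ timestamp_appeal)) is O(not timestamp_appeal ⊃ stand_down), and O(not timestamp_appeal) is already established, so O(stand_down).
Premise 2, O(escalate_request ⊃ not stand_down), contraposes to O(stand_down ⊃ not escalate_request); with O(stand_down) we get O(not escalate_request).
So O(not escalate_request) holds, i.e. escalate_request is forbidden. None of the other listed options is forbidden under the premises.

escalate_request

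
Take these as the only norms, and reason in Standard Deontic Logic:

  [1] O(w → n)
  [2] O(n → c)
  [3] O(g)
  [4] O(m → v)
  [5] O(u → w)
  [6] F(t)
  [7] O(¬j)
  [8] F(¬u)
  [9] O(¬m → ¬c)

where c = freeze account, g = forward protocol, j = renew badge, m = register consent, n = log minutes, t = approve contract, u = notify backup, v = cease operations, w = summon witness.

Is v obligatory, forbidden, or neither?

Obligatory

F(¬u) at premise 8 means O(u).
From O(u) and premise 5, O(u → w), we obtain O(w).
From O(w) and premise 1, O(w → n), we obtain O(n).
Premise 2 is O(n → c); since O(n), deontic closure gives O(c).
Premise 9, O(¬m → ¬c), contraposes to O(c → m); with O(c) we get O(m).
Premise 4 is O(m → v); since O(m), deontic closure gives O(v).
Premises 3, 6, 7 do not contribute to this derivation.
Hence v is obligatory.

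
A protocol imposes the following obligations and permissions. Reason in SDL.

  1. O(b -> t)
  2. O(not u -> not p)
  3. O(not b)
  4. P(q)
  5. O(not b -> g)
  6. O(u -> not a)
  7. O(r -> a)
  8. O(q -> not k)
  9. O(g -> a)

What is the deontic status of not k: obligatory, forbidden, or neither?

Premise 8 is O(q -> not k), but O(q) is not derivable from the premises (the permission P(q) asserts only not O(not q), not O(q)), so it does not yield O(not k).
No premise or chain of K-axiom applications forces O(not k), and none forces O(k). So not k is neither obligatory nor forbidden under these norms.

Neither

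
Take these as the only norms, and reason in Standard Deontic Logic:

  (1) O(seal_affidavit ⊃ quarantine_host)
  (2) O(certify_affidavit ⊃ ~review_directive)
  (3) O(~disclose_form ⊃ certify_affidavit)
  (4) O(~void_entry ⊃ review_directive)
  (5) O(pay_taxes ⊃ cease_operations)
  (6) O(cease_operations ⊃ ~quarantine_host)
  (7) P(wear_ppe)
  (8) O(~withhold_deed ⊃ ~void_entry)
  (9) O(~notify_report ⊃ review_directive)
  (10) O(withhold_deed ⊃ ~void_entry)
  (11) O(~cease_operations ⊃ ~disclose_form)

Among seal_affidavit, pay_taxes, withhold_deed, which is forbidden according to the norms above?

By case analysis on withhold_deed: premise 10 gives O(withhold_deed ⊃ ~void_entry) and premise 8 gives O(~withhold_deed ⊃ ~void_entry), so O(~void_entry) either way.
Premise 4 is O(~void_entry ⊃ review_directive); since O(~void_entry), deontic closure gives O(review_directive).
The contrapositive of premise 2 (O(certify_affidavit ⊃ ~review_directive)) is O(review_directive ⊃ ~certify_affidavit), and O(review_directive) is already established, so O(~certify_affidavit).
Premise 3, O(~disclose_form ⊃ certify_affidavit), contraposes to O(~certify_affidavit ⊃ disclose_form); with O(~certify_affidavit) we get O(disclose_form).
The contrapositive of premise 11 (O(~cease_operations ⊃ ~disclose_form)) is O(disclose_form ⊃ cease_operations), and O(disclose_form) is already established, so O(cease_operations).
Applying K to premise 6 (O(cease_operations ⊃ ~quarantine_host)) and O(cease_operations) yields O(~quarantine_host).
Premise 1, O(seal_affidavit ⊃ quarantine_host), contraposes to O(~quarantine_host ⊃ ~seal_affidavit); with O(~quarantine_host) we get O(~seal_affidavit).
So O(~seal_affidavit) holds, i.e. seal_affidavit is forbidden. None of the other listed options is forbidden under the premises.

seal_affidavit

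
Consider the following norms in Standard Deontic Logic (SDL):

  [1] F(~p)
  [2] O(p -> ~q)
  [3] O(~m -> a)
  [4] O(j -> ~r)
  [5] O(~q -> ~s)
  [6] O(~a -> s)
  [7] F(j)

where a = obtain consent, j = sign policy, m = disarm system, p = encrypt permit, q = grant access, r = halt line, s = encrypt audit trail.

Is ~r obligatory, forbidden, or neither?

Premise 4 is O(j -> ~r), but O(j) is not derivable from the premises, so it does not yield O(~r).
No premise or chain of K-axiom applications forces O(~r), and none forces O(r). So ~r is neither obligatory nor forbidden under these norms.

Neither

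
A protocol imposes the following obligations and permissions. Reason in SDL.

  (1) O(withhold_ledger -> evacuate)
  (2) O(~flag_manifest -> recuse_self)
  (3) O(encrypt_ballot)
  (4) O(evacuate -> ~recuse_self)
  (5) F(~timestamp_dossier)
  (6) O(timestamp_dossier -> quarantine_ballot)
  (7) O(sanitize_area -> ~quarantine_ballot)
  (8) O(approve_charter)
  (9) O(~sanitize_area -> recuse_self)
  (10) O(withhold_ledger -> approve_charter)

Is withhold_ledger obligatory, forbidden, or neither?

Premise 5 is F(~timestamp_dossier), i.e. O(timestamp_dossier).
From O(timestamp_dossier) and premise 6, O(timestamp_dossier -> quarantine_ballot), we obtain O(quarantine_ballot).
Premise 7, O(sanitize_area -> ~quarantine_ballot), contraposes to O(quarantine_ballot -> ~sanitize_area); with O(quarantine_ballot) we get O(~sanitize_area).
With premise 9, O(~sanitize_area -> recuse_self), the K-axiom yields O(recuse_self).
Premise 4 is O(evacuate -> ~recuse_self); contrapositively O(recuse_self -> ~evacuate). Since O(recuse_self) holds, K gives O(~evacuate).
The contrapositive of premise 1 (O(withhold_ledger -> evacuate)) is O(~evacuate -> ~withhold_ledger), and O(~evacuate) is already established, so O(~withhold_ledger).
Premises 2, 3, 8, 10 do not contribute to this derivation.
Thus O(~withhold_ledger), which is F(withhold_ledger): withhold_ledger is forbidden.

Forbidden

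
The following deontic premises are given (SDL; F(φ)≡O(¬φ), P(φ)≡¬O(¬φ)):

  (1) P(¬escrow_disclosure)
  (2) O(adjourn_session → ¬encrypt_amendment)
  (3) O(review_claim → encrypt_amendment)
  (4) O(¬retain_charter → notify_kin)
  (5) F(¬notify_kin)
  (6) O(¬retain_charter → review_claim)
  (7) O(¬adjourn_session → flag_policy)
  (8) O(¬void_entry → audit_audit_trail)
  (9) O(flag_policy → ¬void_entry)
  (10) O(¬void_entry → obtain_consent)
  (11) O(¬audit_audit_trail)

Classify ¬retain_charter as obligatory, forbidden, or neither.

From premise 11 we have O(¬audit_audit_trail).
Premise 8, O(¬void_entry → audit_audit_trail), contraposes to O(¬audit_audit_trail → void_entry); with O(¬audit_audit_trail) we get O(void_entry).
Premise 9, O(flag_policy → ¬void_entry), contraposes to O(void_entry → ¬flag_policy); with O(void_entry) we get O(¬flag_policy).
Premise 7, O(¬adjourn_session → flag_policy), contraposes to O(¬flag_policy → adjourn_session); with O(¬flag_policy) we get O(adjourn_session).
Applying K to premise 2 (O(adjourn_session → ¬encrypt_amendment)) and O(adjourn_session) yields O(¬encrypt_amendment).
Premise 3, O(review_claim → encrypt_amendment), contraposes to O(¬encrypt_amendment → ¬review_claim); with O(¬encrypt_amendment) we get O(¬review_claim).
Premise 6 is O(¬retain_charter → review_claim); contrapositively O(¬review_claim → retain_charter). Since O(¬review_claim) holds, K gives O(retain_charter).
Premises 1, 4, 5, 10 do not contribute to this derivation.
Thus O(retain_charter), which is F(¬retain_charter): ¬retain_charter is forbidden.

Forbidden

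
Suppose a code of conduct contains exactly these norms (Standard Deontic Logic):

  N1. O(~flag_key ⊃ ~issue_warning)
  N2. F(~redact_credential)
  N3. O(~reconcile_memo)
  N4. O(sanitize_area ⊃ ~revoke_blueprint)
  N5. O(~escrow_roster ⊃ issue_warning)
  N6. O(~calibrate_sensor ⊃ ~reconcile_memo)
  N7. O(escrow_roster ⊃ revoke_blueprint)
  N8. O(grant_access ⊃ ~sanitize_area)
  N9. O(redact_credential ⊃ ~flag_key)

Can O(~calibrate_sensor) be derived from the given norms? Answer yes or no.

No

Premise 6 is O(~calibrate_sensor ⊃ ~reconcile_memo); even if O(~reconcile_memo) held, inferring O(~calibrate_sensor) would be affirming the consequent — invalid.
No other premise forces O(~calibrate_sensor). An ideal world satisfying every premise can still have ~calibrate_sensor false, so O(~calibrate_sensor) is not derivable.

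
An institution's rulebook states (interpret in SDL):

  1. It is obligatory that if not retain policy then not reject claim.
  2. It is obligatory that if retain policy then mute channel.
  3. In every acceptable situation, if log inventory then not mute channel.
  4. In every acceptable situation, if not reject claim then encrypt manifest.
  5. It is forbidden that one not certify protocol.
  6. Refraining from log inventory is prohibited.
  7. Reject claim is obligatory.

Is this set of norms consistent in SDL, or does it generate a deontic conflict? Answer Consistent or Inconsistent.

Premise 7 gives O(reject_claim).
Premise 1, O(¬retain_policy → ¬reject_claim), contraposes to O(reject_claim → retain_policy); with O(reject_claim) we get O(retain_policy).
Premise 2 is O(retain_policy → mute_channel); since O(retain_policy), deontic closure gives O(mute_channel).
The contrapositive of premise 3 (O(log_inventory → ¬mute_channel)) is O(mute_channel → ¬log_inventory), and O(mute_channel) is already established, so O(¬log_inventory).
But premise 6, F(¬log_inventory), means O(log_inventory).
We now have both O(¬log_inventory) and O(log_inventory) — log_inventory is simultaneously obligatory and forbidden, violating the D-axiom.

Inconsistent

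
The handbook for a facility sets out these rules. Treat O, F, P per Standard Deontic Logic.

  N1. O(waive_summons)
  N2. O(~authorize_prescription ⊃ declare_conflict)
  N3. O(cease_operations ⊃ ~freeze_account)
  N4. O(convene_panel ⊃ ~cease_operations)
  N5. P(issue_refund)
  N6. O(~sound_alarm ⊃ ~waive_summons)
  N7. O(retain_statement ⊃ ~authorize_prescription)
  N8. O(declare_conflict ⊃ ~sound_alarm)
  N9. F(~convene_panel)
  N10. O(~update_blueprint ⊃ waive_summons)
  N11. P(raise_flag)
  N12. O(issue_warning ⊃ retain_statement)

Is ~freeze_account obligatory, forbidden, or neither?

Neither

Premise 3 is O(cease_operations ⊃ ~freeze_account), but O(cease_operations) is not derivable from the premises, so it does not yield O(~freeze_account).
No premise or chain of K-axiom applications forces O(~freeze_account), and none forces O(freeze_account). So ~freeze_account is neither obligatory nor forbidden under these norms.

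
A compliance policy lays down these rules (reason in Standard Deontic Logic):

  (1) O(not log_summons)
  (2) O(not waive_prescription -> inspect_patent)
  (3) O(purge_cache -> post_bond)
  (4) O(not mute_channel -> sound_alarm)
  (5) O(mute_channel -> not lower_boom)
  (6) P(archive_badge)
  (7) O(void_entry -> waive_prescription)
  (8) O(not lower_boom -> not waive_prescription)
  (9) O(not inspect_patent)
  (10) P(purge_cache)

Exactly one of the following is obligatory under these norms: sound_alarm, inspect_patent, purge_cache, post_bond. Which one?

sound_alarm

From premise 9 we have O(not inspect_patent).
Premise 2, O(not waive_prescription -> inspect_patent), contraposes to O(not inspect_patent -> waive_prescription); with O(not inspect_patent) we get O(waive_prescription).
Premise 8 is O(not lower_boom -> not waive_prescription); contrapositively O(waive_prescription -> lower_boom). Since O(waive_prescription) holds, K gives O(lower_boom).
Premise 5, O(mute_channel -> not lower_boom), contraposes to O(lower_boom -> not mute_channel); with O(lower_boom) we get O(not mute_channel).
From O(not mute_channel) and premise 4, O(not mute_channel -> sound_alarm), we obtain O(sound_alarm).
So O(sound_alarm) holds — sound_alarm is obligatory. None of the other listed options is made obligatory by any chain of premises.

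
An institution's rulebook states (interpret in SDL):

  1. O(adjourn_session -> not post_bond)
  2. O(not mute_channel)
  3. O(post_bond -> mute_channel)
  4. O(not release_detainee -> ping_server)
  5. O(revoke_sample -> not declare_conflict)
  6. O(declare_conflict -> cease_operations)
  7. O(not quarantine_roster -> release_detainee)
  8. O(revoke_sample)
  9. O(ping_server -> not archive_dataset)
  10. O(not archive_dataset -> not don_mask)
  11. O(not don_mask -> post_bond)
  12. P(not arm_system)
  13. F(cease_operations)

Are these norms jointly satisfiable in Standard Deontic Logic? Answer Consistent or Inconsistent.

Premise 6 is O(declare_conflict -> cease_operations), but O(declare_conflict) is not derivable from the premises, so it does not yield O(cease_operations).
So O(cease_operations) is not derivable, and the apparent clash with O(not cease_operations) does not arise.
A world satisfying every obligation exists (e.g. adjourn_session=false, archive_dataset=true, arm_system=false, cease_operations=false, declare_conflict=false, don_mask=true, mute_channel=false, ping_server=false, post_bond=false, quarantine_roster=false, release_detainee=true, revoke_sample=true); no atom is both obligatory and forbidden, so the set is consistent.

Consistent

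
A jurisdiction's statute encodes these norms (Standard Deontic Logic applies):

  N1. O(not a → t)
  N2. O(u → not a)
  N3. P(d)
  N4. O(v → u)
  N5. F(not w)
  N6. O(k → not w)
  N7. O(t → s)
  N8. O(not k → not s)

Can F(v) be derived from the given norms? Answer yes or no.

Premise 5, F(not w), is equivalent to O(w).
Premise 6 is O(k → not w); contrapositively O(w → not k). Since O(w) holds, K gives O(not k).
From O(not k) and premise 8, O(not k → not s), we obtain O(not s).
The contrapositive of premise 7 (O(t → s)) is O(not s → not t), and O(not s) is already established, so O(not t).
Premise 1, O(not a → t), contraposes to O(not t → a); with O(not t) we get O(a).
The contrapositive of premise 2 (O(u → not a)) is O(a → not u), and O(a) is already established, so O(not u).
Premise 4 is O(v → u); contrapositively O(not u → not v). Since O(not u) holds, K gives O(not v).
Premise 3 does not contribute to this derivation.
So O(not v) holds, i.e. F(v). The claim follows.

Yes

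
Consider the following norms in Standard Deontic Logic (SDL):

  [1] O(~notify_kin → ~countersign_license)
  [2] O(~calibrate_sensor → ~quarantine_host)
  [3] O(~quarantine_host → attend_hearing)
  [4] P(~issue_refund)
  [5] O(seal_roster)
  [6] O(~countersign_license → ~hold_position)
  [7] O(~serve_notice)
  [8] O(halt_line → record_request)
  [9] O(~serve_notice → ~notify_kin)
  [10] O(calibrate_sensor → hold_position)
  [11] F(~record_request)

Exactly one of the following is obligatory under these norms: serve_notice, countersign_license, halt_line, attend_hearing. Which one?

attend_hearing

Premise 7 gives O(~serve_notice).
Applying K to premise 9 (O(~serve_notice → ~notify_kin)) and O(~serve_notice) yields O(~notify_kin).
Premise 1 is O(~notify_kin → ~countersign_license); since O(~notify_kin), deontic closure gives O(~countersign_license).
Applying K to premise 6 (O(~countersign_license → ~hold_position)) and O(~countersign_license) yields O(~hold_position).
The contrapositive of premise 10 (O(calibrate_sensor → hold_position)) is O(~hold_position → ~calibrate_sensor), and O(~hold_position) is already established, so O(~calibrate_sensor).
Applying K to premise 2 (O(~calibrate_sensor → ~quarantine_host)) and O(~calibrate_sensor) yields O(~quarantine_host).
From O(~quarantine_host) and premise 3, O(~quarantine_host → attend_hearing), we obtain O(attend_hearing).
So O(attend_hearing) holds — attend_hearing is obligatory. None of the other listed options is made obligatory by any chain of premises.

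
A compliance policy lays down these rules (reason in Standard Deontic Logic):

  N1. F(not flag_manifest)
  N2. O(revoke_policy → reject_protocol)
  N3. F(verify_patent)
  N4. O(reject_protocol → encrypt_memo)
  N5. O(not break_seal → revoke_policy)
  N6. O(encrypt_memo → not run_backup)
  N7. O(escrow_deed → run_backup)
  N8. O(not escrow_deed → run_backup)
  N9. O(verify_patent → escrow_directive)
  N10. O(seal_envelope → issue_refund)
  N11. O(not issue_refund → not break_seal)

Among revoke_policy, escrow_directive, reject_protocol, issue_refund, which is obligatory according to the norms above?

issue_refund

Premises 8 and 7 cover both cases: O(not escrow_deed → run_backup) and O(escrow_deed → run_backup). Since not escrow_deed ∨ escrow_deed is a tautology, O(run_backup) follows.
The contrapositive of premise 6 (O(encrypt_memo → not run_backup)) is O(run_backup → not encrypt_memo), and O(run_backup) is already established, so O(not encrypt_memo).
The contrapositive of premise 4 (O(reject_protocol → encrypt_memo)) is O(not encrypt_memo → not reject_protocol), and O(not encrypt_memo) is already established, so O(not reject_protocol).
The contrapositive of premise 2 (O(revoke_policy → reject_protocol)) is O(not reject_protocol → not revoke_policy), and O(not reject_protocol) is already established, so O(not revoke_policy).
The contrapositive of premise 5 (O(not break_seal → revoke_policy)) is O(not revoke_policy → break_seal), and O(not revoke_policy) is already established, so O(break_seal).
The contrapositive of premise 11 (O(not issue_refund → not break_seal)) is O(break_seal → issue_refund), and O(break_seal) is already established, so O(issue_refund).
So O(issue_refund) holds — issue_refund is obligatory. None of the other listed options is made obligatory by any chain of premises.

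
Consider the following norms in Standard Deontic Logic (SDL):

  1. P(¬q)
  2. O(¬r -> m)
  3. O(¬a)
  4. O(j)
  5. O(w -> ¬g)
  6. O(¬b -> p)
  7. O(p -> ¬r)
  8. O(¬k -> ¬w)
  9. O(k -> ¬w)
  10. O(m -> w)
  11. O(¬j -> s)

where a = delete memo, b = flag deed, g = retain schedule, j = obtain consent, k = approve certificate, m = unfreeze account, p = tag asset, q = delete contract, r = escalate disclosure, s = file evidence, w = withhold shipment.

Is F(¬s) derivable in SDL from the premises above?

Premise 11 is O(¬j -> s), but O(¬j) is not derivable from the premises, so it does not yield O(s).
No other premise forces O(s). An ideal world satisfying every premise can still have ¬s true, so F(¬s) is not derivable.

No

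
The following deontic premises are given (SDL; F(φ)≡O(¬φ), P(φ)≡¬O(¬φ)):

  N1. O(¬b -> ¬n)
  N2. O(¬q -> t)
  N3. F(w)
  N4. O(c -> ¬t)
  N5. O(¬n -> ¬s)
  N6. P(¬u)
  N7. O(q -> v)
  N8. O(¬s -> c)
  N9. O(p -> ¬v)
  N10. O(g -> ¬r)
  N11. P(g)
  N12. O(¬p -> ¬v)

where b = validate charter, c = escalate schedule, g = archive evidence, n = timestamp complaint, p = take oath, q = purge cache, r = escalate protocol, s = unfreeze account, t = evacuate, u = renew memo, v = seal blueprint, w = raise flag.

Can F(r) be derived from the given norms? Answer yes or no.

Premise 10 is O(g -> ¬r), but O(g) is not derivable from the premises (the permission P(g) asserts only ¬O(¬g), not O(g)), so it does not yield O(¬r).
No other premise forces O(¬r). An ideal world satisfying every premise can still have r true, so F(r) is not derivable.

No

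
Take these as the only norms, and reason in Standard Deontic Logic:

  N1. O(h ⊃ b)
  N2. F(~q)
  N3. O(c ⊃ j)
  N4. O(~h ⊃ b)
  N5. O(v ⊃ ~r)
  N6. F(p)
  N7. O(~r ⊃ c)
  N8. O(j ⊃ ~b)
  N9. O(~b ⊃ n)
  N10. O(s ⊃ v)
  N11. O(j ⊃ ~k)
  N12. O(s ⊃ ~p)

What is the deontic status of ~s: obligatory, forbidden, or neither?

Premises 4 and 1 cover both cases: O(~h ⊃ b) and O(h ⊃ b). Since ~h ∨ h is a tautology, O(b) follows.
The contrapositive of premise 8 (O(j ⊃ ~b)) is O(b ⊃ ~j), and O(b) is already established, so O(~j).
Premise 3, O(c ⊃ j), contraposes to O(~j ⊃ ~c); with O(~j) we get O(~c).
The contrapositive of premise 7 (O(~r ⊃ c)) is O(~c ⊃ r), and O(~c) is already established, so O(r).
Premise 5, O(v ⊃ ~r), contraposes to O(r ⊃ ~v); with O(r) we get O(~v).
Premise 10 is O(s ⊃ v); contrapositively O(~v ⊃ ~s). Since O(~v) holds, K gives O(~s).
Premises 2, 6, 9, 11, 12 do not contribute to this derivation.
Hence ~s is obligatory.

Obligatory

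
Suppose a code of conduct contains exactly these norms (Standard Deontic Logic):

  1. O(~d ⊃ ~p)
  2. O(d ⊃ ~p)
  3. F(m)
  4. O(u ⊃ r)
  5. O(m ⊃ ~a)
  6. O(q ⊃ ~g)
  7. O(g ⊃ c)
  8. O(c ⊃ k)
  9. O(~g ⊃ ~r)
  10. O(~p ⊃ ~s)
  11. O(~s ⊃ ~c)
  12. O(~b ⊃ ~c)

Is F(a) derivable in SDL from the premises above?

No

Premise 5 is O(m ⊃ ~a), but O(m) is not derivable from the premises, so it does not yield O(~a).
No other premise forces O(~a). An ideal world satisfying every premise can still have a true, so F(a) is not derivable.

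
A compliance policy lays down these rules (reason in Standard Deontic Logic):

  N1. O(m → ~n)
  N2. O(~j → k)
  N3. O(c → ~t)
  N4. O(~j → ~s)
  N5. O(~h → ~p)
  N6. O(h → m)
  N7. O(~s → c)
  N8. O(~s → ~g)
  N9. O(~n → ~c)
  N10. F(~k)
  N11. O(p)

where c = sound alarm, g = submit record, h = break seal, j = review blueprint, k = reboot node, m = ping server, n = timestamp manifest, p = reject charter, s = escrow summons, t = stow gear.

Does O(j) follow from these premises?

Premise 11 states O(p) outright.
Premise 5 is O(~h → ~p); contrapositively O(p → h). Since O(p) holds, K gives O(h).
Applying K to premise 6 (O(h → m)) and O(h) yields O(m).
Premise 1 is O(m → ~n); since O(m), deontic closure gives O(~n).
Applying K to premise 9 (O(~n → ~c)) and O(~n) yields O(~c).
Premise 7 is O(~s → c); contrapositively O(~c → s). Since O(~c) holds, K gives O(s).
Premise 4, O(~j → ~s), contraposes to O(s → j); with O(s) we get O(j).
Premises 2, 3, 8, 10 do not contribute to this derivation.
So O(j) follows.

Yes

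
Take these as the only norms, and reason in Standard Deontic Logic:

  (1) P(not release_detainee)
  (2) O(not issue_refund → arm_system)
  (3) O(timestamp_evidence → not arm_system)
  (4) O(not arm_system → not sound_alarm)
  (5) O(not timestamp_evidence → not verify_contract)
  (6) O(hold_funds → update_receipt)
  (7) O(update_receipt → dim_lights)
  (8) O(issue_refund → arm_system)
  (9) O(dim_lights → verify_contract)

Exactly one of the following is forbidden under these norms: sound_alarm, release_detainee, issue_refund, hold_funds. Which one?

hold_funds

Premises 8 and 2 are O(issue_refund → arm_system) and O(not issue_refund → arm_system); every ideal world satisfies issue_refund or not issue_refund, so in either case arm_system holds — hence O(arm_system).
Premise 3, O(timestamp_evidence → not arm_system), contraposes to O(arm_system → not timestamp_evidence); with O(arm_system) we get O(not timestamp_evidence).
From O(not timestamp_evidence) and premise 5, O(not timestamp_evidence → not verify_contract), we obtain O(not verify_contract).
Premise 9 is O(dim_lights → verify_contract); contrapositively O(not verify_contract → not dim_lights). Since O(not verify_contract) holds, K gives O(not dim_lights).
The contrapositive of premise 7 (O(update_receipt → dim_lights)) is O(not dim_lights → not update_receipt), and O(not dim_lights) is already established, so O(not update_receipt).
Premise 6 is O(hold_funds → update_receipt); contrapositively O(not update_receipt → not hold_funds). Since O(not update_receipt) holds, K gives O(not hold_funds).
So O(not hold_funds) holds, i.e. hold_funds is forbidden. None of the other listed options is forbidden under the premises.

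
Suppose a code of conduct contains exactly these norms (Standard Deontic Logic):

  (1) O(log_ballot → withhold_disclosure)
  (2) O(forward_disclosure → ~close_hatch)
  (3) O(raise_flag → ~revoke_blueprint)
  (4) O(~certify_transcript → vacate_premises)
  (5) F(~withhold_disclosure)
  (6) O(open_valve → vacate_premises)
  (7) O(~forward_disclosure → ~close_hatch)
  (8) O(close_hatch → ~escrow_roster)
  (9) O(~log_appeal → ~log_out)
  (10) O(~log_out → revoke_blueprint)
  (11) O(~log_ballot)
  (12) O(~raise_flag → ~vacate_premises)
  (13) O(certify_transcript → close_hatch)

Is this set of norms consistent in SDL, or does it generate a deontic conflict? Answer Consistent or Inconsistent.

Premise 1 is O(log_ballot → withhold_disclosure); even if O(withhold_disclosure) held, inferring O(log_ballot) would be affirming the consequent — invalid.
So O(log_ballot) is not derivable, and the apparent clash with O(~log_ballot) does not arise.
A world satisfying every obligation exists (e.g. certify_transcript=false, close_hatch=false, escrow_roster=false, forward_disclosure=false, log_appeal=true, log_ballot=false, log_out=true, open_valve=false, raise_flag=true, revoke_blueprint=false, vacate_premises=true, withhold_disclosure=true); no atom is both obligatory and forbidden, so the set is consistent.

Consistent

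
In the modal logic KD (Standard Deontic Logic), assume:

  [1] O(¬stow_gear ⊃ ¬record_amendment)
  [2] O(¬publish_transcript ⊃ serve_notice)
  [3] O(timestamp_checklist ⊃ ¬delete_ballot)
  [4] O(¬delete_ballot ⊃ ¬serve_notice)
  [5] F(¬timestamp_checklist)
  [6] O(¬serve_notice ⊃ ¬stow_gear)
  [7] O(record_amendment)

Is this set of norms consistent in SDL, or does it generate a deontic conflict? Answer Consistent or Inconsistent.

Premise 7 gives O(record_amendment).
Premise 1 is O(¬stow_gear ⊃ ¬record_amendment); contrapositively O(record_amendment ⊃ stow_gear). Since O(record_amendment) holds, K gives O(stow_gear).
Premise 6 is O(¬serve_notice ⊃ ¬stow_gear); contrapositively O(stow_gear ⊃ serve_notice). Since O(stow_gear) holds, K gives O(serve_notice).
Premise 4, O(¬delete_ballot ⊃ ¬serve_notice), contraposes to O(serve_notice ⊃ delete_ballot); with O(serve_notice) we get O(delete_ballot).
Premise 3, O(timestamp_checklist ⊃ ¬delete_ballot), contraposes to O(delete_ballot ⊃ ¬timestamp_checklist); with O(delete_ballot) we get O(¬timestamp_checklist).
But premise 5, F(¬timestamp_checklist), means O(timestamp_checklist).
We now have both O(¬timestamp_checklist) and O(timestamp_checklist) — timestamp_checklist is simultaneously obligatory and forbidden, violating the D-axiom.

Inconsistent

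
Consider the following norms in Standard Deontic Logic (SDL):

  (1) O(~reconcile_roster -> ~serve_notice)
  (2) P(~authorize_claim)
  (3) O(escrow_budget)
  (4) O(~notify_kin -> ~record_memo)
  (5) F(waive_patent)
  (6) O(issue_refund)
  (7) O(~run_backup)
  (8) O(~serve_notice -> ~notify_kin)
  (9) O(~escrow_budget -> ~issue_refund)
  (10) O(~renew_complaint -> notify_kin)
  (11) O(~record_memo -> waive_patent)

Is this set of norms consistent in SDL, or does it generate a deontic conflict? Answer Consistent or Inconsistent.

Premise 9 is O(~escrow_budget -> ~issue_refund), but O(~escrow_budget) is not derivable from the premises, so it does not yield O(~issue_refund).
So O(~issue_refund) is not derivable, and the apparent clash with O(issue_refund) does not arise.
A world satisfying every obligation exists (e.g. authorize_claim=false, escrow_budget=true, issue_refund=true, notify_kin=true, reconcile_roster=true, record_memo=true, renew_complaint=false, run_backup=false, serve_notice=true, waive_patent=false); no atom is both obligatory and forbidden, so the set is consistent.

Consistent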